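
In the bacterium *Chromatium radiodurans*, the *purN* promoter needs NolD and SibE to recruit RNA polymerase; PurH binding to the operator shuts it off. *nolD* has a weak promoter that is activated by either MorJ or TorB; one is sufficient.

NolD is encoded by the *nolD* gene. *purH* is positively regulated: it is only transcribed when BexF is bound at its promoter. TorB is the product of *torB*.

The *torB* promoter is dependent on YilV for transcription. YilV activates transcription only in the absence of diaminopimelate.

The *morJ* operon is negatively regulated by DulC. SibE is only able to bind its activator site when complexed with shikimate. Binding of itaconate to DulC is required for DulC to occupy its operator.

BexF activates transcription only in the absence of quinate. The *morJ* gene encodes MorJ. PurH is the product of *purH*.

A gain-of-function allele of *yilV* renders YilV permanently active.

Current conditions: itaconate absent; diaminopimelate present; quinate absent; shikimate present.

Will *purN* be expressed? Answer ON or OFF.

OFF

Itaconate is absent, so DulC is inactive.
With no repressor bound, *morJ* is transcribed.
So MorJ is produced and active.
YilV is constitutively active in this strain.
No repressor is bound and YilV is active, so *torB* is transcribed.
So TorB is produced and active.
Activator MorJ is present, so *nolD* is transcribed.
So NolD is produced and active.
Shikimate is present, so SibE is active.
Quinate is absent, so BexF is active.
No repressor is bound and BexF is active, so *purH* is transcribed.
So PurH is produced and active.
With repressor PurH bound, *purN* is not transcribed.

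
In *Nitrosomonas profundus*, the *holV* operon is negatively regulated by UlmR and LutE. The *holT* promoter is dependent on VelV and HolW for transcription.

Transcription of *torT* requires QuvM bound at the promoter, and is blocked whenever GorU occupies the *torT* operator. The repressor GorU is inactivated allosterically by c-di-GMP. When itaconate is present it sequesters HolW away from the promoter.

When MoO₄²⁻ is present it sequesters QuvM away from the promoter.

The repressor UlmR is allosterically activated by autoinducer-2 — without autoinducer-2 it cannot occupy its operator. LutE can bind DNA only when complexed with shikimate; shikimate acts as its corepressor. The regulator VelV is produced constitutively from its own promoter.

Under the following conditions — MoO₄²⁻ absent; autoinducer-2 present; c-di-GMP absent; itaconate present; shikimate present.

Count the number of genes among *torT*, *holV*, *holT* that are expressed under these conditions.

c-di-GMP is absent, so GorU is active.
MoO₄²⁻ is absent, so QuvM is active.
With repressor GorU bound, *torT* is not transcribed.
→ *torT* is OFF.
Autoinducer-2 is present, so UlmR is active.
Shikimate is present, so LutE is active.
With repressor UlmR bound, *holV* is not transcribed.
→ *holV* is OFF.
VelV is produced constitutively and is active.
Itaconate is present, so HolW is inactive.
Required activator HolW is absent, so *holT* is not transcribed.
→ *holT* is OFF.
0 of the 3 genes are transcribed.

0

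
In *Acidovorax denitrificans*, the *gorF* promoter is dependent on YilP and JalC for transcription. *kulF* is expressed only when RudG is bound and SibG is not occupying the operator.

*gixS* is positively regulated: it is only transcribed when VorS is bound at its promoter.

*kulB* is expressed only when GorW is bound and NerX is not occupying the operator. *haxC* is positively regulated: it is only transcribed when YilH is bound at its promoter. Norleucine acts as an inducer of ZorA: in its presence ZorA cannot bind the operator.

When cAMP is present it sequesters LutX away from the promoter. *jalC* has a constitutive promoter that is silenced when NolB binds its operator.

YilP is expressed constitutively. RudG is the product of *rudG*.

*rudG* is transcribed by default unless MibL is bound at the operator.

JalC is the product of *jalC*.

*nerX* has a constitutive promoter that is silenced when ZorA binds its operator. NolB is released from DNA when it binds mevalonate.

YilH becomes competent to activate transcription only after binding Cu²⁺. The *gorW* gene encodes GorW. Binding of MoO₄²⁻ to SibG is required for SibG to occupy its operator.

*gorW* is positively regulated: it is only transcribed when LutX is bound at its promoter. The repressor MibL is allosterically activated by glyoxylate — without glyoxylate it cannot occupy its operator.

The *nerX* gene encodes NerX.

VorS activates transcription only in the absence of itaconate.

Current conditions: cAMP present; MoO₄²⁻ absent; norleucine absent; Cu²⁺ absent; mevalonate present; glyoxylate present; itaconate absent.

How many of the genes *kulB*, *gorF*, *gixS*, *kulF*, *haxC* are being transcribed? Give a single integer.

cAMP is present, so LutX is inactive.
Required activator LutX is absent, so *gorW* is not transcribed.
So GorW is not produced.
Norleucine is absent, so ZorA is active.
With repressor ZorA bound, *nerX* is not transcribed.
So NerX is not produced.
Required activator GorW is absent, so *kulB* is not transcribed.
→ *kulB* is OFF.
YilP is produced constitutively and is active.
Mevalonate is present, so NolB is inactive.
With no repressor bound, *jalC* is transcribed.
So JalC is produced and active.
No repressor is bound and YilP and JalC are active, so *gorF* is transcribed.
→ *gorF* is ON.
Itaconate is absent, so VorS is active.
No repressor is bound and VorS is active, so *gixS* is transcribed.
→ *gixS* is ON.
MoO₄²⁻ is absent, so SibG is inactive.
Glyoxylate is present, so MibL is active.
With repressor MibL bound, *rudG* is not transcribed.
So RudG is not produced.
Required activator RudG is absent, so *kulF* is not transcribed.
→ *kulF* is OFF.
Cu²⁺ is absent, so YilH is inactive.
Required activator YilH is absent, so *haxC* is not transcribed.
→ *haxC* is OFF.
2 of the 5 genes are transcribed.

2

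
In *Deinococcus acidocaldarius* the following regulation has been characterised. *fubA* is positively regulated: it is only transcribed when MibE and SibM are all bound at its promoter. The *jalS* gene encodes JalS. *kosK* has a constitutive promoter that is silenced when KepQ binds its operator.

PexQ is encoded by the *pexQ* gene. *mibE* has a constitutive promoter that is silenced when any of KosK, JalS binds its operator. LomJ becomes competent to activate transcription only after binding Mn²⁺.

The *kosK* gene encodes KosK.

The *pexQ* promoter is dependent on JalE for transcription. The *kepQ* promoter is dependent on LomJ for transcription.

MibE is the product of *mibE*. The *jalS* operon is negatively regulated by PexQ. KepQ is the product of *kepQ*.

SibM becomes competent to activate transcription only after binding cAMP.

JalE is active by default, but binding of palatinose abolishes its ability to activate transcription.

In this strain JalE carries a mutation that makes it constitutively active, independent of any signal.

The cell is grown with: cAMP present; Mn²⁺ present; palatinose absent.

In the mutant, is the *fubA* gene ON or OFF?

ON

Mn²⁺ is present, so LomJ is active.
No repressor is bound and LomJ is active, so *kepQ* is transcribed.
So KepQ is produced and active.
With repressor KepQ bound, *kosK* is not transcribed.
So KosK is not produced.
JalE is constitutively active in this strain.
No repressor is bound and JalE is active, so *pexQ* is transcribed.
So PexQ is produced and active.
With repressor PexQ bound, *jalS* is not transcribed.
So JalS is not produced.
With no repressor bound, *mibE* is transcribed.
So MibE is produced and active.
cAMP is present, so SibM is active.
No repressor is bound and MibE and SibM are active, so *fubA* is transcribed.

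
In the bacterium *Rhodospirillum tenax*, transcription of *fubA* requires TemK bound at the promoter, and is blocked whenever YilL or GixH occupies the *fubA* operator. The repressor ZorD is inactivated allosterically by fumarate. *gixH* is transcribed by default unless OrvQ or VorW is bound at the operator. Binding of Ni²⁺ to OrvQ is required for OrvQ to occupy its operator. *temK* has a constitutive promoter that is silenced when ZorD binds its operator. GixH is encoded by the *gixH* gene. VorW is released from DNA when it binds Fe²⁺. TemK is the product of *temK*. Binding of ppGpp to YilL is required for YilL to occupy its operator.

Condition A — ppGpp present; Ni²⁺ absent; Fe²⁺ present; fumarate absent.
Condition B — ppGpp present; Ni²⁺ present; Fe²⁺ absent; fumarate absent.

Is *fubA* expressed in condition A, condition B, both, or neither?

neither

Condition A:
ppGpp is present, so YilL is active.
Ni²⁺ is absent, so OrvQ is inactive.
Fe²⁺ is present, so VorW is inactive.
With no repressor bound, *gixH* is transcribed.
So GixH is produced and active.
Fumarate is absent, so ZorD is active.
With repressor ZorD bound, *temK* is not transcribed.
So TemK is not produced.
With repressor YilL bound, *fubA* is not transcribed.
→ *fubA* is OFF in A.
Condition B:
ppGpp is present, so YilL is active.
Ni²⁺ is present, so OrvQ is active.
Fe²⁺ is absent, so VorW is active.
With repressor OrvQ bound, *gixH* is not transcribed.
So GixH is not produced.
Fumarate is absent, so ZorD is active.
With repressor ZorD bound, *temK* is not transcribed.
So TemK is not produced.
With repressor YilL bound, *fubA* is not transcribed.
→ *fubA* is OFF in B.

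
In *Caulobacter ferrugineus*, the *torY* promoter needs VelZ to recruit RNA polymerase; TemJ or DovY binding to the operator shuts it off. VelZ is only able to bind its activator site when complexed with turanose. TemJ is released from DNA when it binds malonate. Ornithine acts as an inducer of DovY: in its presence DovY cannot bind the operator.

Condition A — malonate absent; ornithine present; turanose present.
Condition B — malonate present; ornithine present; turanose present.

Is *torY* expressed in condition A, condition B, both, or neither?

Condition A:
Malonate is absent, so TemJ is active.
Ornithine is present, so DovY is inactive.
Turanose is present, so VelZ is active.
With repressor TemJ bound, *torY* is not transcribed.
→ *torY* is OFF in A.
Condition B:
Malonate is present, so TemJ is inactive.
Ornithine is present, so DovY is inactive.
Turanose is present, so VelZ is active.
No repressor is bound and VelZ is active, so *torY* is transcribed.
→ *torY* is ON in B.

B only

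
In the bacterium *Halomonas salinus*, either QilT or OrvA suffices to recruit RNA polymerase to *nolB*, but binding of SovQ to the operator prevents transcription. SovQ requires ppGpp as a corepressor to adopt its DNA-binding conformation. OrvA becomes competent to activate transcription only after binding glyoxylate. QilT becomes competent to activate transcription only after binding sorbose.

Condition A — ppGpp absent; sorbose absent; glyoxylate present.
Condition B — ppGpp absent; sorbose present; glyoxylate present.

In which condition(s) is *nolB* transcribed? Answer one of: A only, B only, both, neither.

Condition A:
ppGpp is absent, so SovQ is inactive.
Sorbose is absent, so QilT is inactive.
Glyoxylate is present, so OrvA is active.
Activator OrvA is present, so *nolB* is transcribed.
→ *nolB* is ON in A.
Condition B:
ppGpp is absent, so SovQ is inactive.
Sorbose is present, so QilT is active.
Glyoxylate is present, so OrvA is active.
Activator QilT is present, so *nolB* is transcribed.
→ *nolB* is ON in B.

both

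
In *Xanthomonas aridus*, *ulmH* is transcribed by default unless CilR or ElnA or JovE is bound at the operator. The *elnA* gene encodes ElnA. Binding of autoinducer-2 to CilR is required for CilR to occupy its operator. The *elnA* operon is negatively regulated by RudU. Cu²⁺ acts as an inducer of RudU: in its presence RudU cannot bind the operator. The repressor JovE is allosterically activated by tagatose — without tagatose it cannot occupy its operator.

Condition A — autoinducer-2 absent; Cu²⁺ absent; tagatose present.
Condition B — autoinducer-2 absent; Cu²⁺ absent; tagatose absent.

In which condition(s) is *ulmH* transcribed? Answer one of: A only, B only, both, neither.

Condition A:
Autoinducer-2 is absent, so CilR is inactive.
Cu²⁺ is absent, so RudU is active.
With repressor RudU bound, *elnA* is not transcribed.
So ElnA is not produced.
Tagatose is present, so JovE is active.
With repressor JovE bound, *ulmH* is not transcribed.
→ *ulmH* is OFF in A.
Condition B:
Autoinducer-2 is absent, so CilR is inactive.
Cu²⁺ is absent, so RudU is active.
With repressor RudU bound, *elnA* is not transcribed.
So ElnA is not produced.
Tagatose is absent, so JovE is inactive.
With no repressor bound, *ulmH* is transcribed.
→ *ulmH* is ON in B.

B only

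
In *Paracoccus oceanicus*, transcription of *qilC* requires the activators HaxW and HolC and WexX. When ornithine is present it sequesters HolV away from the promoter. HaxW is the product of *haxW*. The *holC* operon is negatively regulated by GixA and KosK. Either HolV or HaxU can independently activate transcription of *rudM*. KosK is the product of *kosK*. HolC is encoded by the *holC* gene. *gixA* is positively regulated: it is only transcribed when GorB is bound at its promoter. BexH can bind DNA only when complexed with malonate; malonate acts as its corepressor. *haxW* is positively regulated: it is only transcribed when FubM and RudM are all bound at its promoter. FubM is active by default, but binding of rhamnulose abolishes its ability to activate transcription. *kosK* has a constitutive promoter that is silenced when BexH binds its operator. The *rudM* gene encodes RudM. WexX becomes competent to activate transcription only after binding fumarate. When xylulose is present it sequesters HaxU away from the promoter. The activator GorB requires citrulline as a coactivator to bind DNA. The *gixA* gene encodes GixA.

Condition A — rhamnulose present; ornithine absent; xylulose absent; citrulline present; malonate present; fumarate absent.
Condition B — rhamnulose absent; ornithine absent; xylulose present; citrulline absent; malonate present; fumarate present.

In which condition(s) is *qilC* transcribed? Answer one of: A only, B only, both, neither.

Condition A:
Rhamnulose is present, so FubM is inactive.
Ornithine is absent, so HolV is active.
Xylulose is absent, so HaxU is active.
Activator HolV is present, so *rudM* is transcribed.
So RudM is produced and active.
Required activator FubM is absent, so *haxW* is not transcribed.
So HaxW is not produced.
Citrulline is present, so GorB is active.
No repressor is bound and GorB is active, so *gixA* is transcribed.
So GixA is produced and active.
Malonate is present, so BexH is active.
With repressor BexH bound, *kosK* is not transcribed.
So KosK is not produced.
With repressor GixA bound, *holC* is not transcribed.
So HolC is not produced.
Fumarate is absent, so WexX is inactive.
Required activator HaxW is absent, so *qilC* is not transcribed.
→ *qilC* is OFF in A.
Condition B:
Rhamnulose is absent, so FubM is active.
Ornithine is absent, so HolV is active.
Xylulose is present, so HaxU is inactive.
Activator HolV is present, so *rudM* is transcribed.
So RudM is produced and active.
No repressor is bound and FubM and RudM are active, so *haxW* is transcribed.
So HaxW is produced and active.
Citrulline is absent, so GorB is inactive.
Required activator GorB is absent, so *gixA* is not transcribed.
So GixA is not produced.
Malonate is present, so BexH is active.
With repressor BexH bound, *kosK* is not transcribed.
So KosK is not produced.
With no repressor bound, *holC* is transcribed.
So HolC is produced and active.
Fumarate is present, so WexX is active.
No repressor is bound and HaxW and HolC and WexX are active, so *qilC* is transcribed.
→ *qilC* is ON in B.

B only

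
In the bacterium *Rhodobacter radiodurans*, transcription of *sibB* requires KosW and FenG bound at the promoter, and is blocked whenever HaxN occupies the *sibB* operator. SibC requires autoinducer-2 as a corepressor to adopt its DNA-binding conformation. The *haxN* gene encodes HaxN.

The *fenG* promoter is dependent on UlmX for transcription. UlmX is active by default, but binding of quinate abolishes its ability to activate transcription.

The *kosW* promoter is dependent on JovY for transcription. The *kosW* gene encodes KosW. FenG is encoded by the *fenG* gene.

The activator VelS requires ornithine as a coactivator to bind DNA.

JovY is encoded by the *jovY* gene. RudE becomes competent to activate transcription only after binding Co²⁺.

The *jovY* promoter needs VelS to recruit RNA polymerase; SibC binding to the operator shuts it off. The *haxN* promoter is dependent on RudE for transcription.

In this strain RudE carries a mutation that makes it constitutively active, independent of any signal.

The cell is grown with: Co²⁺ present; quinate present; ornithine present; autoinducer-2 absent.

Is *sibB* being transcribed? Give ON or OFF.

OFF

Ornithine is present, so VelS is active.
Autoinducer-2 is absent, so SibC is inactive.
No repressor is bound and VelS is active, so *jovY* is transcribed.
So JovY is produced and active.
No repressor is bound and JovY is active, so *kosW* is transcribed.
So KosW is produced and active.
Quinate is present, so UlmX is inactive.
Required activator UlmX is absent, so *fenG* is not transcribed.
So FenG is not produced.
RudE is constitutively active in this strain.
No repressor is bound and RudE is active, so *haxN* is transcribed.
So HaxN is produced and active.
With repressor HaxN bound, *sibB* is not transcribed.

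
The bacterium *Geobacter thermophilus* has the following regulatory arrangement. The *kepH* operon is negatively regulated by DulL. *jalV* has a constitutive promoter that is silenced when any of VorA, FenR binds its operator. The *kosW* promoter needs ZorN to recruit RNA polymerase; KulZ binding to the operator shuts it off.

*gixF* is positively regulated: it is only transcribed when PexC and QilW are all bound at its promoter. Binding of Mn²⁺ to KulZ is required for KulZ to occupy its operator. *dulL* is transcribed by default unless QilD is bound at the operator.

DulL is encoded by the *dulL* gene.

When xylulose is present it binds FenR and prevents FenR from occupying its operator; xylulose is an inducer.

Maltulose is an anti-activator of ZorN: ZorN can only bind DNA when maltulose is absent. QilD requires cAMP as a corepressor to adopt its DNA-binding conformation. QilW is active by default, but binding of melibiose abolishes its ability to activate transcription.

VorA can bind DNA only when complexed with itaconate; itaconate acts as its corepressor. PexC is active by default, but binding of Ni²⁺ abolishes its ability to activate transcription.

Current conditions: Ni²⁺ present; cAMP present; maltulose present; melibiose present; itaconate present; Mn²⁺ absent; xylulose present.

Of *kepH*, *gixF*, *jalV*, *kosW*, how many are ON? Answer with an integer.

1

cAMP is present, so QilD is active.
With repressor QilD bound, *dulL* is not transcribed.
So DulL is not produced.
With no repressor bound, *kepH* is transcribed.
→ *kepH* is ON.
Ni²⁺ is present, so PexC is inactive.
Melibiose is present, so QilW is inactive.
Required activator PexC is absent, so *gixF* is not transcribed.
→ *gixF* is OFF.
Itaconate is present, so VorA is active.
Xylulose is present, so FenR is inactive.
With repressor VorA bound, *jalV* is not transcribed.
→ *jalV* is OFF.
Mn²⁺ is absent, so KulZ is inactive.
Maltulose is present, so ZorN is inactive.
Required activator ZorN is absent, so *kosW* is not transcribed.
→ *kosW* is OFF.
1 of the 4 genes is transcribed.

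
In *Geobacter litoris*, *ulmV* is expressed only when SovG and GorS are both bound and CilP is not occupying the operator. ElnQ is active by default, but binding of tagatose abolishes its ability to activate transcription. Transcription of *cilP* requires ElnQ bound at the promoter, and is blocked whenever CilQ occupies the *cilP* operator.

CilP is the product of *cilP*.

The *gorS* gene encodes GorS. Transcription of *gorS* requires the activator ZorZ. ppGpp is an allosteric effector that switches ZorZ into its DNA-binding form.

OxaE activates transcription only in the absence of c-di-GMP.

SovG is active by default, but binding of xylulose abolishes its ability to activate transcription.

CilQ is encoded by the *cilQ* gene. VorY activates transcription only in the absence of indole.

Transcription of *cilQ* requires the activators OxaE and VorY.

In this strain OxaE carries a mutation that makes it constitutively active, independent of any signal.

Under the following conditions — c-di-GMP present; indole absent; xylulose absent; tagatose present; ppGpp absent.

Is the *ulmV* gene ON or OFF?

OFF

Xylulose is absent, so SovG is active.
ppGpp is absent, so ZorZ is inactive.
Required activator ZorZ is absent, so *gorS* is not transcribed.
So GorS is not produced.
OxaE is constitutively active in this strain.
Indole is absent, so VorY is active.
No repressor is bound and OxaE and VorY are active, so *cilQ* is transcribed.
So CilQ is produced and active.
Tagatose is present, so ElnQ is inactive.
With repressor CilQ bound, *cilP* is not transcribed.
So CilP is not produced.
Required activator GorS is absent, so *ulmV* is not transcribed.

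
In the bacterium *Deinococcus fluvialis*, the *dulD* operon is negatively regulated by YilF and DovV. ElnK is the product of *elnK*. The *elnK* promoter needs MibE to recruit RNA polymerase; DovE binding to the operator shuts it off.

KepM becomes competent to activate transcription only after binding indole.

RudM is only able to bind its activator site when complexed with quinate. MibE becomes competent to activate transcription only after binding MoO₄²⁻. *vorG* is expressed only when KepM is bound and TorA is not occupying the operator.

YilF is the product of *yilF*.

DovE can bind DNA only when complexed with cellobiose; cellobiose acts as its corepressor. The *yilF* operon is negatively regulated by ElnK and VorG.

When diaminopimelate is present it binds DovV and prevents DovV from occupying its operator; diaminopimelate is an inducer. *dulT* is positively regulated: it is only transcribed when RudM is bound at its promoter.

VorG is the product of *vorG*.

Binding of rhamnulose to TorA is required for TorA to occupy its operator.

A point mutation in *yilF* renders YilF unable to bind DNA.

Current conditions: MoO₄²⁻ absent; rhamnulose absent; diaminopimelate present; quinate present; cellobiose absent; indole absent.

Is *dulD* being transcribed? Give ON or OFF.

YilF is non-functional in this strain, so it has no effect.
Diaminopimelate is present, so DovV is inactive.
With no repressor bound, *dulD* is transcribed.

ON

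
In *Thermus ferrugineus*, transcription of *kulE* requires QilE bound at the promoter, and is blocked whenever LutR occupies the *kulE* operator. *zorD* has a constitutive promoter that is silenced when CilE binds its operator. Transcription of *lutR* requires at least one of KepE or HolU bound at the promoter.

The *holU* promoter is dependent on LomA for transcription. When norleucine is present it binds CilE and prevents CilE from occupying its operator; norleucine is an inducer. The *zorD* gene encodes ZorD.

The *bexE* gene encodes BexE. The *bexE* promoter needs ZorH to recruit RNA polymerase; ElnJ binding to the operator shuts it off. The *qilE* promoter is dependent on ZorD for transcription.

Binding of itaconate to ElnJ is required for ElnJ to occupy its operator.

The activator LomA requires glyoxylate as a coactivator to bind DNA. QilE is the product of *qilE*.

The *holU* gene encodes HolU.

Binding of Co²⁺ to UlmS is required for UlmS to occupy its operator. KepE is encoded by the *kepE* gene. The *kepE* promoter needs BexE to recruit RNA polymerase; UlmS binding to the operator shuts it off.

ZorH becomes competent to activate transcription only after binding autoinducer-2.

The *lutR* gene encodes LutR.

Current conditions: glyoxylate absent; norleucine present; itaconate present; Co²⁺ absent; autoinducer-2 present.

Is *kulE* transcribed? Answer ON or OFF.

ON

Co²⁺ is absent, so UlmS is inactive.
Autoinducer-2 is present, so ZorH is active.
Itaconate is present, so ElnJ is active.
With repressor ElnJ bound, *bexE* is not transcribed.
So BexE is not produced.
Required activator BexE is absent, so *kepE* is not transcribed.
So KepE is not produced.
Glyoxylate is absent, so LomA is inactive.
Required activator LomA is absent, so *holU* is not transcribed.
So HolU is not produced.
No activator is available at the *lutR* promoter, so *lutR* is not transcribed.
So LutR is not produced.
Norleucine is present, so CilE is inactive.
With no repressor bound, *zorD* is transcribed.
So ZorD is produced and active.
No repressor is bound and ZorD is active, so *qilE* is transcribed.
So QilE is produced and active.
No repressor is bound and QilE is active, so *kulE* is transcribed.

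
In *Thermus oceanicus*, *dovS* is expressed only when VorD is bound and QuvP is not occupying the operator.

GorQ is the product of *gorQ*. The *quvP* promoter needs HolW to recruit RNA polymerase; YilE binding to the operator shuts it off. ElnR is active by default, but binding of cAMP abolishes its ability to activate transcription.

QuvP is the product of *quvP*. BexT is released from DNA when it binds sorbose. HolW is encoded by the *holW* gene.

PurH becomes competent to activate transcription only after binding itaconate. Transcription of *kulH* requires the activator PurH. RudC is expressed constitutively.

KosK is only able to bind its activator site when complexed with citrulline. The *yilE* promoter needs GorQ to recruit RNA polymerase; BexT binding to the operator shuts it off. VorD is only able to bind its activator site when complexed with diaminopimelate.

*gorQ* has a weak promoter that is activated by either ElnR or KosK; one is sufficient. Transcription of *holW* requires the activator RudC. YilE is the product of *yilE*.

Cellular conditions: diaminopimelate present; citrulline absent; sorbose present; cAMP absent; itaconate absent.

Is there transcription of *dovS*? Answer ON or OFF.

ON

Diaminopimelate is present, so VorD is active.
Sorbose is present, so BexT is inactive.
cAMP is absent, so ElnR is active.
Citrulline is absent, so KosK is inactive.
Activator ElnR is present, so *gorQ* is transcribed.
So GorQ is produced and active.
No repressor is bound and GorQ is active, so *yilE* is transcribed.
So YilE is produced and active.
RudC is produced constitutively and is active.
No repressor is bound and RudC is active, so *holW* is transcribed.
So HolW is produced and active.
With repressor YilE bound, *quvP* is not transcribed.
So QuvP is not produced.
No repressor is bound and VorD is active, so *dovS* is transcribed.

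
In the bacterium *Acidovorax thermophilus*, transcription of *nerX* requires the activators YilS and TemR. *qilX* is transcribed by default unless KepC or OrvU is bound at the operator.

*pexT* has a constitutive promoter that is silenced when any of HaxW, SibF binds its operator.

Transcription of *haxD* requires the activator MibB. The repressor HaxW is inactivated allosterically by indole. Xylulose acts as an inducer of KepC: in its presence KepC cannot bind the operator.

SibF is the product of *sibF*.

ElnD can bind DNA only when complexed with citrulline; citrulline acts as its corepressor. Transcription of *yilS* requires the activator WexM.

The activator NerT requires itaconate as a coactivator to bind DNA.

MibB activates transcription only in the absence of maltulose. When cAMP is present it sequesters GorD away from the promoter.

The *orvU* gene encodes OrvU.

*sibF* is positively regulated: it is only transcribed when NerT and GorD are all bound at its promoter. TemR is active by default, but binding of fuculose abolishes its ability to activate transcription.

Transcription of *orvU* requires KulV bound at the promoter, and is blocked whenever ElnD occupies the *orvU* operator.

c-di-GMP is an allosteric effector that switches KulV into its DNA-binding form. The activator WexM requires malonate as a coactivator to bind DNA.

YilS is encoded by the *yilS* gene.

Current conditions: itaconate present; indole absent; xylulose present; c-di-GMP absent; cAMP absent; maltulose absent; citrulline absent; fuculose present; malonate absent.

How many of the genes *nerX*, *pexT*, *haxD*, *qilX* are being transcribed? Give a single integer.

Malonate is absent, so WexM is inactive.
Required activator WexM is absent, so *yilS* is not transcribed.
So YilS is not produced.
Fuculose is present, so TemR is inactive.
Required activator YilS is absent, so *nerX* is not transcribed.
→ *nerX* is OFF.
Indole is absent, so HaxW is active.
Itaconate is present, so NerT is active.
cAMP is absent, so GorD is active.
No repressor is bound and NerT and GorD are active, so *sibF* is transcribed.
So SibF is produced and active.
With repressor HaxW bound, *pexT* is not transcribed.
→ *pexT* is OFF.
Maltulose is absent, so MibB is active.
No repressor is bound and MibB is active, so *haxD* is transcribed.
→ *haxD* is ON.
Xylulose is present, so KepC is inactive.
c-di-GMP is absent, so KulV is inactive.
Citrulline is absent, so ElnD is inactive.
Required activator KulV is absent, so *orvU* is not transcribed.
So OrvU is not produced.
With no repressor bound, *qilX* is transcribed.
→ *qilX* is ON.
2 of the 4 genes are transcribed.

2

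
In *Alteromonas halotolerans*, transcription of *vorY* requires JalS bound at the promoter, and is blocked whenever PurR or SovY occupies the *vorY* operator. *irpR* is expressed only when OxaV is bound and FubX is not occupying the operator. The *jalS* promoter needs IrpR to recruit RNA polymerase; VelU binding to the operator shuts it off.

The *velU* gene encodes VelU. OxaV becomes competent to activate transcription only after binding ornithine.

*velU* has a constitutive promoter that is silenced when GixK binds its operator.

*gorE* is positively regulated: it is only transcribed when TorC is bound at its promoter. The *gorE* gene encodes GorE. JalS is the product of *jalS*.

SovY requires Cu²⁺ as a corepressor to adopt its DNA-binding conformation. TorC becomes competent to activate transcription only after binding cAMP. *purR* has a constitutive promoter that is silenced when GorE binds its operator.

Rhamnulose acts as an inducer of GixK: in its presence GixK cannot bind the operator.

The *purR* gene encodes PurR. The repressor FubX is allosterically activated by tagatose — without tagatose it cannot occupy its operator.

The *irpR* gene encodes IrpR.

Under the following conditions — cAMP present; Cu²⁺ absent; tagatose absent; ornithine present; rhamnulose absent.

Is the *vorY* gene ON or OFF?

ON

cAMP is present, so TorC is active.
No repressor is bound and TorC is active, so *gorE* is transcribed.
So GorE is produced and active.
With repressor GorE bound, *purR* is not transcribed.
So PurR is not produced.
Ornithine is present, so OxaV is active.
Tagatose is absent, so FubX is inactive.
No repressor is bound and OxaV is active, so *irpR* is transcribed.
So IrpR is produced and active.
Rhamnulose is absent, so GixK is active.
With repressor GixK bound, *velU* is not transcribed.
So VelU is not produced.
No repressor is bound and IrpR is active, so *jalS* is transcribed.
So JalS is produced and active.
Cu²⁺ is absent, so SovY is inactive.
No repressor is bound and JalS is active, so *vorY* is transcribed.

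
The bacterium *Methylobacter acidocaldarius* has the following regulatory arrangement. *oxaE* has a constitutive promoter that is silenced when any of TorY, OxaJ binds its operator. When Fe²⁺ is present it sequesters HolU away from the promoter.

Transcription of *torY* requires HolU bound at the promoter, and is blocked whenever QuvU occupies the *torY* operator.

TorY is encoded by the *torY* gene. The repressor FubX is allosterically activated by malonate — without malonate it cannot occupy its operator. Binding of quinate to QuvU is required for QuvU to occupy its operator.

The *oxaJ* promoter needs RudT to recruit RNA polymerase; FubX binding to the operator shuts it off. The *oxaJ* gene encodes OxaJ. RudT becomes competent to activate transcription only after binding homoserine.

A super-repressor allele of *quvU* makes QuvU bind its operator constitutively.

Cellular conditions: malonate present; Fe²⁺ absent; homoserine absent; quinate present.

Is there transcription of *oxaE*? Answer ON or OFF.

Fe²⁺ is absent, so HolU is active.
QuvU is constitutively active in this strain.
With repressor QuvU bound, *torY* is not transcribed.
So TorY is not produced.
Malonate is present, so FubX is active.
Homoserine is absent, so RudT is inactive.
With repressor FubX bound, *oxaJ* is not transcribed.
So OxaJ is not produced.
With no repressor bound, *oxaE* is transcribed.

ON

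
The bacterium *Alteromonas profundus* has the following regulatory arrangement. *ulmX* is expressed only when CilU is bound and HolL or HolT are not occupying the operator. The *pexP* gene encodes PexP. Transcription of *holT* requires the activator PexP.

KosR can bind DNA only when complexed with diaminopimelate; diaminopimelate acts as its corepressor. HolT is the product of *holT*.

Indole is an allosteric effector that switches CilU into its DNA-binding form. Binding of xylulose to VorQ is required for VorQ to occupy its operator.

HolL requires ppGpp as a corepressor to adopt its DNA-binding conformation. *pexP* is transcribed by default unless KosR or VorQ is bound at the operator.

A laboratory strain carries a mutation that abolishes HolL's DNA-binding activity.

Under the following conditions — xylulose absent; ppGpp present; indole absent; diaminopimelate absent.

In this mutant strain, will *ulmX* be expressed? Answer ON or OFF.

OFF

HolL is non-functional in this strain, so it has no effect.
Diaminopimelate is absent, so KosR is inactive.
Xylulose is absent, so VorQ is inactive.
With no repressor bound, *pexP* is transcribed.
So PexP is produced and active.
No repressor is bound and PexP is active, so *holT* is transcribed.
So HolT is produced and active.
Indole is absent, so CilU is inactive.
With repressor HolT bound, *ulmX* is not transcribed.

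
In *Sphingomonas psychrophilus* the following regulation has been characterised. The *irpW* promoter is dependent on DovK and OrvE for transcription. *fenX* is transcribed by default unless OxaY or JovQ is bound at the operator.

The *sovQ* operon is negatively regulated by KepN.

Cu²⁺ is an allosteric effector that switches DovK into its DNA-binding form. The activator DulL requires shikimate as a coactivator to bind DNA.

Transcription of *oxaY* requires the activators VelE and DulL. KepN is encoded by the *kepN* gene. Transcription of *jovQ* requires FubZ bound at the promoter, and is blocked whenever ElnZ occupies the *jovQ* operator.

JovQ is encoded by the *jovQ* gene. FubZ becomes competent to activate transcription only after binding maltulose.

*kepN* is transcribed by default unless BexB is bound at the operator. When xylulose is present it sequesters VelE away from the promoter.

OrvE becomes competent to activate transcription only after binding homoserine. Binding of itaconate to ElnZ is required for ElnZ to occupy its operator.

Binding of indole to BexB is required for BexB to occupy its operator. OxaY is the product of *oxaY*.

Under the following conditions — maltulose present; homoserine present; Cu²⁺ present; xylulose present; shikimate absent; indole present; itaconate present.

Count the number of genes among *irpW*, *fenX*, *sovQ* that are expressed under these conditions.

3

Cu²⁺ is present, so DovK is active.
Homoserine is present, so OrvE is active.
No repressor is bound and DovK and OrvE are active, so *irpW* is transcribed.
→ *irpW* is ON.
Xylulose is present, so VelE is inactive.
Shikimate is absent, so DulL is inactive.
Required activator VelE is absent, so *oxaY* is not transcribed.
So OxaY is not produced.
Maltulose is present, so FubZ is active.
Itaconate is present, so ElnZ is active.
With repressor ElnZ bound, *jovQ* is not transcribed.
So JovQ is not produced.
With no repressor bound, *fenX* is transcribed.
→ *fenX* is ON.
Indole is present, so BexB is active.
With repressor BexB bound, *kepN* is not transcribed.
So KepN is not produced.
With no repressor bound, *sovQ* is transcribed.
→ *sovQ* is ON.
3 of the 3 genes are transcribed.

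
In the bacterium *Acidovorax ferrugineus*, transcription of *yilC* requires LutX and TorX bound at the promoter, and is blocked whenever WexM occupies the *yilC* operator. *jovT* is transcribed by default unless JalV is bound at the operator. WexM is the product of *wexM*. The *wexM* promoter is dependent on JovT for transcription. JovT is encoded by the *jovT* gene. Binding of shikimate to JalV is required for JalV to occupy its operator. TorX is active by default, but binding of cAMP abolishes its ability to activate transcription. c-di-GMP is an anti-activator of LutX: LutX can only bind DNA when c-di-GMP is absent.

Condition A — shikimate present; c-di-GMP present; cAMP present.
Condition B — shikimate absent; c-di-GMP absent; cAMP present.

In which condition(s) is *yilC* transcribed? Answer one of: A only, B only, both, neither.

Condition A:
Shikimate is present, so JalV is active.
With repressor JalV bound, *jovT* is not transcribed.
So JovT is not produced.
Required activator JovT is absent, so *wexM* is not transcribed.
So WexM is not produced.
c-di-GMP is present, so LutX is inactive.
cAMP is present, so TorX is inactive.
Required activator LutX is absent, so *yilC* is not transcribed.
→ *yilC* is OFF in A.
Condition B:
Shikimate is absent, so JalV is inactive.
With no repressor bound, *jovT* is transcribed.
So JovT is produced and active.
No repressor is bound and JovT is active, so *wexM* is transcribed.
So WexM is produced and active.
c-di-GMP is absent, so LutX is active.
cAMP is present, so TorX is inactive.
With repressor WexM bound, *yilC* is not transcribed.
→ *yilC* is OFF in B.

neither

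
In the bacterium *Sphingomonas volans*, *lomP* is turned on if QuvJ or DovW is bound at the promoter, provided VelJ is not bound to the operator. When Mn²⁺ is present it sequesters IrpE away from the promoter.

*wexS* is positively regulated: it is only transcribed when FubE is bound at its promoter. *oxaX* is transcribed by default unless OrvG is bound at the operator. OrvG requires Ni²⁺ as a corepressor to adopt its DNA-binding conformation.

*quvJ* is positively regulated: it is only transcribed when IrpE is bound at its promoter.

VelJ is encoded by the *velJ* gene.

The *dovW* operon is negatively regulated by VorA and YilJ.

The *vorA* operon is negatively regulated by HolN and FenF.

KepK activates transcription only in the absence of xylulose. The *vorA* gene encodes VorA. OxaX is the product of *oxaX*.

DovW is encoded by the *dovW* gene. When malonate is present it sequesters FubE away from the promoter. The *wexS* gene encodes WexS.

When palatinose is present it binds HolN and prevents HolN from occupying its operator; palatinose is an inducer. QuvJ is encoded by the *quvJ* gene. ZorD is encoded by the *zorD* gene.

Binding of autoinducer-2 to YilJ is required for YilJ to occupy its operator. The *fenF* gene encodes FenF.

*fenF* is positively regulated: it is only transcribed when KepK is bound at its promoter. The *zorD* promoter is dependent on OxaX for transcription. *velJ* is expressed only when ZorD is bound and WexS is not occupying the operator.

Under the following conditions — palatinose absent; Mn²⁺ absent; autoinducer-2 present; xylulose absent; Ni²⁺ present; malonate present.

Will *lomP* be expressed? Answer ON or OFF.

Mn²⁺ is absent, so IrpE is active.
No repressor is bound and IrpE is active, so *quvJ* is transcribed.
So QuvJ is produced and active.
Palatinose is absent, so HolN is active.
Xylulose is absent, so KepK is active.
No repressor is bound and KepK is active, so *fenF* is transcribed.
So FenF is produced and active.
With repressor HolN bound, *vorA* is not transcribed.
So VorA is not produced.
Autoinducer-2 is present, so YilJ is active.
With repressor YilJ bound, *dovW* is not transcribed.
So DovW is not produced.
Malonate is present, so FubE is inactive.
Required activator FubE is absent, so *wexS* is not transcribed.
So WexS is not produced.
Ni²⁺ is present, so OrvG is active.
With repressor OrvG bound, *oxaX* is not transcribed.
So OxaX is not produced.
Required activator OxaX is absent, so *zorD* is not transcribed.
So ZorD is not produced.
Required activator ZorD is absent, so *velJ* is not transcribed.
So VelJ is not produced.
Activator QuvJ is present, so *lomP* is transcribed.

ON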